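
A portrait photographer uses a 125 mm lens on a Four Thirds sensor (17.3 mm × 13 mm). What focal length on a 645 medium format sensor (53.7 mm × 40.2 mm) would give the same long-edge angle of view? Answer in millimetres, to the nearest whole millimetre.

388 mm

Equal angle of view means equal width/f ratio, so f₂ = f₁ · (width₂/width₁) = 125 × 53.7/17.3.
f₂ = 125 × 3.10405 ≈ 388.006 mm.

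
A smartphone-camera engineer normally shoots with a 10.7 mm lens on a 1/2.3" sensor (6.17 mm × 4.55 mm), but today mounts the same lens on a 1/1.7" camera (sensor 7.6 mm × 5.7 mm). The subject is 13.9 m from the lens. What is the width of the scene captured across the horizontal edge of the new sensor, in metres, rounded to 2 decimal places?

9.87 m

The focal length stays 10.7 mm; the relevant sensor dimension is now w = 7.6 mm. Object distance dₒ = 13.9 m = 13900 mm.
Thin-lens field width W = w·(dₒ − f)/f = 7.6 × (13900 − 10.7)/10.7 ≈ 9865.297 mm = 9.8653 m.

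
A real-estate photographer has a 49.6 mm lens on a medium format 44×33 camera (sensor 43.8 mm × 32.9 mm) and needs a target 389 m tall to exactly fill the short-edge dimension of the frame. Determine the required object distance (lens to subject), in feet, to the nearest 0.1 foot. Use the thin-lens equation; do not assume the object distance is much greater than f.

1924.2 ft

W: 389 m = 389000 mm.
Magnification m = h/W = dᵢ/dₒ; combined with 1/f = 1/dₒ + 1/dᵢ this gives dₒ = f·(1 + W/h).
dₒ = 49.6 mm × (1 + 389000/32.9) = 49.6 × 11824.7082 ≈ 586505.527 mm = 586505.527/304.8 ft = 1924.23 ft.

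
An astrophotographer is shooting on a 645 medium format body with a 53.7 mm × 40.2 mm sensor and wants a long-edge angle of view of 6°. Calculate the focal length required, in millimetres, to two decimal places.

512.33 mm

From α = 2·arctan(w/2f) we get f = w / (2·tan(α/2)).
With w = 53.7 mm and α/2 = 3°, tan(α/2) ≈ 0.05241, so f ≈ 53.7 / 0.10482 ≈ 512.3285 mm.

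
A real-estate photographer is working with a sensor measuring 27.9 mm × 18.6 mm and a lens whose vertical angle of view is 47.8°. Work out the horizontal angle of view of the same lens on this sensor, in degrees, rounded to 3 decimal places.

From the vertical AOV: f = 18.6 / (2·tan(23.9°)) = 18.6 / 0.88628 ≈ 20.9866 mm.
Horizontal AOV = 2·arctan(27.9 / (2 × 20.9866)) = 2·arctan(0.66471) ≈ 67.2246°.

67.225°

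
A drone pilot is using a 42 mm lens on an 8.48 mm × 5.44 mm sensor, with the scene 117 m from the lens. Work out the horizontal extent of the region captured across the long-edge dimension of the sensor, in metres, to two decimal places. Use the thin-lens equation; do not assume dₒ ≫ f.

23.61 m

dₒ: 117 m = 117000 mm.
Similar triangles through the lens centre give W/dₒ = w/dᵢ; with 1/f = 1/dₒ + 1/dᵢ this gives W = w·(dₒ − f)/f.
W = 8.48 mm × (117000 − 42) / 42 = 8.48 × 2784.7143 ≈ 23614.377 mm = 23.6144 m.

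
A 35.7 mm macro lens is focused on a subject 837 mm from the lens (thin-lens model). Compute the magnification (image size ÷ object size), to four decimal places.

Thin lens: 1/f = 1/dₒ + 1/dᵢ → 1/dᵢ = 1/35.7 − 1/837 = 0.0268165 mm⁻¹, so dᵢ ≈ 37.2905 mm.
Magnification m = dᵢ/dₒ = 37.2905/837 ≈ 0.04455.

0.0446×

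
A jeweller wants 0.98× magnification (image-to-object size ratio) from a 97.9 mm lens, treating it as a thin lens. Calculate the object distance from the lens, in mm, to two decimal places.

197.80 mm

With m = dᵢ/dₒ and 1/f = 1/dₒ + 1/dᵢ, substituting dᵢ = m·dₒ gives 1/f = (1 + 1/m)/dₒ, hence dₒ = f·(1 + 1/m).
dₒ = 97.9 × (1 + 1/0.98) = 97.9 × 2.02041 ≈ 197.798 mm.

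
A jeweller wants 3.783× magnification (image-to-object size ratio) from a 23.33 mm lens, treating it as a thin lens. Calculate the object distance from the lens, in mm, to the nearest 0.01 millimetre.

With m = dᵢ/dₒ and 1/f = 1/dₒ + 1/dᵢ, substituting dᵢ = m·dₒ gives 1/f = (1 + 1/m)/dₒ, hence dₒ = f·(1 + 1/m).
dₒ = 23.33 × (1 + 1/3.783) = 23.33 × 1.26434 ≈ 29.497 mm.

29.50 mm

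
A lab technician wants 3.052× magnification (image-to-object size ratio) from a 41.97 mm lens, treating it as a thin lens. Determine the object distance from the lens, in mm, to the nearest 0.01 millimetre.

With m = dᵢ/dₒ and 1/f = 1/dₒ + 1/dᵢ, substituting dᵢ = m·dₒ gives 1/f = (1 + 1/m)/dₒ, hence dₒ = f·(1 + 1/m).
dₒ = 41.97 × (1 + 1/3.052) = 41.97 × 1.32765 ≈ 55.722 mm.

55.72 mm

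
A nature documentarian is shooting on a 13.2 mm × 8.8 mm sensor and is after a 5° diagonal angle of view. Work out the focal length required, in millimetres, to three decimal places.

181.678 mm

Sensor diagonal = √(13.2² + 8.8²) = √251.6800 ≈ 15.8644 mm.
From α = 2·arctan(d/2f) we get f = d / (2·tan(α/2)).
With d = 15.8644 mm and α/2 = 2.5°, tan(α/2) ≈ 0.04366, so f ≈ 15.8644 / 0.08732 ≈ 181.6775 mm.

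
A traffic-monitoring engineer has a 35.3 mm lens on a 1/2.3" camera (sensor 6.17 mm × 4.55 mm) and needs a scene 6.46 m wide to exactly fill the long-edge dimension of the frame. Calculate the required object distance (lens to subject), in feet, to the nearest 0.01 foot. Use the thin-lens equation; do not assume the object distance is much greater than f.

W: 6.46 m = 6460 mm.
Magnification m = w/W = dᵢ/dₒ; combined with 1/f = 1/dₒ + 1/dᵢ this gives dₒ = f·(1 + W/w).
dₒ = 35.3 mm × (1 + 6460/6.17) = 35.3 × 1048.0016 ≈ 36994.457 mm = 36994.457/304.8 ft = 121.373 ft.

121.37 ft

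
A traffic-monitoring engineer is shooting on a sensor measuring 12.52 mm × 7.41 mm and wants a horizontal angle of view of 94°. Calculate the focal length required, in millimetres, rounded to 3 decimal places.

From α = 2·arctan(w/2f) we get f = w / (2·tan(α/2)).
With w = 12.52 mm and α/2 = 47°, tan(α/2) ≈ 1.07237, so f ≈ 12.52 / 2.14474 ≈ 5.8375 mm.

5.838 mm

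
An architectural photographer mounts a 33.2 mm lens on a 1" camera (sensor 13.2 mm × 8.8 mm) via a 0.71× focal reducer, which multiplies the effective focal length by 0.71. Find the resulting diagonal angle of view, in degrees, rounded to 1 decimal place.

Effective focal length f = 33.2 × 0.71 = 23.572 mm.
Sensor diagonal = √(13.2² + 8.8²) = √251.6800 ≈ 15.8644 mm.
α = 2·arctan(15.864 / (2 × 23.572)) = 2·arctan(0.33651) ≈ 37.1972°.

37.2°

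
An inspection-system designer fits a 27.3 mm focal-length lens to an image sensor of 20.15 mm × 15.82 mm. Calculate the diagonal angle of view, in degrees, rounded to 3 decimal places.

50.272°

Sensor diagonal = √(20.15² + 15.82²) = √656.2949 ≈ 25.6183 mm.
Angle of view α = 2·arctan(d/2f) with d = 25.6183 mm and f = 27.3 mm.
d/2f = 0.46920; arctan(0.46920) ≈ 25.1359°, so α ≈ 50.2718°.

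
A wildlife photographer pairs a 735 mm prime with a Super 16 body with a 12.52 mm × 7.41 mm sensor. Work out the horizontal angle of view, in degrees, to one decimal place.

1.0°

Angle of view α = 2·arctan(w/2f) with w = 12.52 mm and f = 735 mm.
w/2f = 0.00852; arctan(0.00852) ≈ 0.4880°, so α ≈ 0.9760°.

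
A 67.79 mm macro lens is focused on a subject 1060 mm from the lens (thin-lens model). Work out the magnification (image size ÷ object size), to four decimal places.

0.0683×

Thin lens: 1/f = 1/dₒ + 1/dᵢ → 1/dᵢ = 1/67.79 − 1/1060 = 0.0138080 mm⁻¹, so dᵢ ≈ 72.4216 mm.
Magnification m = dᵢ/dₒ = 72.4216/1060 ≈ 0.06832.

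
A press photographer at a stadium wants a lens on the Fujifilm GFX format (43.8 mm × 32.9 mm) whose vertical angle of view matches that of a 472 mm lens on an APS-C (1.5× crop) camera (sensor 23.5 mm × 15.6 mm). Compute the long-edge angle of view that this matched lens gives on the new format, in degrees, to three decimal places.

2.521°

Equal vertical AOV ⇒ f₂ = f₁ · 32.9/15.6 = 472 × 2.10897 ≈ 995.4359 mm.
Long-edge AOV on the new format = 2·arctan(43.8 / (2 × 995.4359)) = 2·arctan(0.02200) ≈ 2.5207°.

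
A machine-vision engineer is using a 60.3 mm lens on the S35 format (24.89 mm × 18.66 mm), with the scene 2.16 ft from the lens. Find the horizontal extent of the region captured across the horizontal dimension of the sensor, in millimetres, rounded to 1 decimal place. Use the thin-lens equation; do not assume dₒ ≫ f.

dₒ: 2.16 ft × 304.8 mm/ft = 658.37 mm.
Similar triangles through the lens centre give W/dₒ = w/dᵢ; with 1/f = 1/dₒ + 1/dᵢ this gives W = w·(dₒ − f)/f.
W = 24.89 mm × (658.368 − 60.3) / 60.3 = 24.89 × 9.9182 ≈ 246.864 mm.

246.9 mm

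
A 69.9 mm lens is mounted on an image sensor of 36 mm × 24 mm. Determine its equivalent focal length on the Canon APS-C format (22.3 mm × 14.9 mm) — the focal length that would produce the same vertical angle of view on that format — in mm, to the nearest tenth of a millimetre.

43.4 mm

Equal angle of view means equal height/f ratio, so f₂ = f₁ · (height₂/height₁) = 69.9 × 14.9/24.
f₂ = 69.9 × 0.62083 ≈ 43.396 mm.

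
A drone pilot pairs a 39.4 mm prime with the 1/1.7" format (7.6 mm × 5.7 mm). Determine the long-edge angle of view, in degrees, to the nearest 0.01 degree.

Angle of view α = 2·arctan(w/2f) with w = 7.6 mm and f = 39.4 mm.
w/2f = 0.09645; arctan(0.09645) ≈ 5.5089°, so α ≈ 11.0179°.

11.02°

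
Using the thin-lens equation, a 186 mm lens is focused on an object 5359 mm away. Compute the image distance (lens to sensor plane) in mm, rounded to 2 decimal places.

192.69 mm

1/dᵢ = 1/f − 1/dₒ = 1/186 − 1/5359 = 0.0051897 mm⁻¹.
dᵢ = 1/0.0051897 ≈ 192.6878 mm.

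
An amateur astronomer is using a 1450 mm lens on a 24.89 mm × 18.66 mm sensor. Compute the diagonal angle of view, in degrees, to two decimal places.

1.23°

Sensor diagonal = √(24.89² + 18.66²) = √967.7077 ≈ 31.1080 mm.
Angle of view α = 2·arctan(d/2f) with d = 31.1080 mm and f = 1450 mm.
d/2f = 0.01073; arctan(0.01073) ≈ 0.6146°, so α ≈ 1.2292°.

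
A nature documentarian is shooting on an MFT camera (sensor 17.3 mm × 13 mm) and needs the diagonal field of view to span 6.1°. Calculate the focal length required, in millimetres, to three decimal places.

203.067 mm

Sensor diagonal = √(17.3² + 13²) = √468.2900 ≈ 21.6400 mm.
From α = 2·arctan(d/2f) we get f = d / (2·tan(α/2)).
With d = 21.6400 mm and α/2 = 3.05°, tan(α/2) ≈ 0.05328, so f ≈ 21.6400 / 0.10657 ≈ 203.0672 mm.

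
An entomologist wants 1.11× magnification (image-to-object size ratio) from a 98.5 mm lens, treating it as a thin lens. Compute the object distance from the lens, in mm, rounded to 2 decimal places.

187.24 mm

With m = dᵢ/dₒ and 1/f = 1/dₒ + 1/dᵢ, substituting dᵢ = m·dₒ gives 1/f = (1 + 1/m)/dₒ, hence dₒ = f·(1 + 1/m).
dₒ = 98.5 × (1 + 1/1.11) = 98.5 × 1.90090 ≈ 187.239 mm.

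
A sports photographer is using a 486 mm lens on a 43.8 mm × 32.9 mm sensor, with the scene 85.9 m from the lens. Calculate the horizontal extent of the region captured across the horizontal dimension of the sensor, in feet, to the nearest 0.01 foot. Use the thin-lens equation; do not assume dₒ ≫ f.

dₒ: 85.9 m = 85900 mm.
Similar triangles through the lens centre give W/dₒ = w/dᵢ; with 1/f = 1/dₒ + 1/dᵢ this gives W = w·(dₒ − f)/f.
W = 43.8 mm × (85900 − 486) / 486 = 43.8 × 175.7490 ≈ 7697.805 mm = 7697.805/304.8 ft = 25.2553 ft.

25.26 ft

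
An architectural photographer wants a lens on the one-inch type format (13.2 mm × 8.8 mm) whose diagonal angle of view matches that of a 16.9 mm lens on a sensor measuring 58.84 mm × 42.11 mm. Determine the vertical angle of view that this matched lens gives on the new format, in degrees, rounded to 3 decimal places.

Sensor diagonal = √(58.84² + 42.11²) = √5235.3977 ≈ 72.3560 mm.
Sensor diagonal = √(13.2² + 8.8²) = √251.6800 ≈ 15.8644 mm.
Equal diagonal AOV ⇒ f₂ = f₁ · 15.8644/72.3560 = 16.9 × 0.21926 ≈ 3.7054 mm.
Vertical AOV on the new format = 2·arctan(8.8 / (2 × 3.7054)) = 2·arctan(1.18745) ≈ 99.7960°.

99.796°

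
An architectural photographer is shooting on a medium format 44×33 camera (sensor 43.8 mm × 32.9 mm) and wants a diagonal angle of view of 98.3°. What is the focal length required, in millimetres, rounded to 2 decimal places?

Sensor diagonal = √(43.8² + 32.9²) = √3000.8500 ≈ 54.7800 mm.
From α = 2·arctan(d/2f) we get f = d / (2·tan(α/2)).
With d = 54.7800 mm and α/2 = 49.15°, tan(α/2) ≈ 1.15647, so f ≈ 54.7800 / 2.31294 ≈ 23.6842 mm.

23.68 mm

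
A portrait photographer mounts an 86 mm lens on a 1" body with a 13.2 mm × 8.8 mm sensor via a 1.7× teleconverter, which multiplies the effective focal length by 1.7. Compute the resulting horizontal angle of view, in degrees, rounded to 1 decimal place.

5.2°

Effective focal length f = 86 × 1.7 = 146.2 mm.
α = 2·arctan(13.2 / (2 × 146.2)) = 2·arctan(0.04514) ≈ 5.1696°.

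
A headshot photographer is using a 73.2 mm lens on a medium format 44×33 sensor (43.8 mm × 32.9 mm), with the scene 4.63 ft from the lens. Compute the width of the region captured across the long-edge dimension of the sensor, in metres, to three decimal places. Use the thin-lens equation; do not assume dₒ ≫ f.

dₒ: 4.63 ft × 304.8 mm/ft = 1411.22 mm.
Similar triangles through the lens centre give W/dₒ = w/dᵢ; with 1/f = 1/dₒ + 1/dᵢ this gives W = w·(dₒ − f)/f.
W = 43.8 mm × (1411.22 − 73.2) / 73.2 = 43.8 × 18.2790 ≈ 800.621 mm = 0.800621 m.

0.801 m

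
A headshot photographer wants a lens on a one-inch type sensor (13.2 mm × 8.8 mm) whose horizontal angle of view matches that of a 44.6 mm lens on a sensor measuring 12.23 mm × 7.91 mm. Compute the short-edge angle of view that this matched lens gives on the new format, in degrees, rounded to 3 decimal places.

Equal horizontal AOV ⇒ f₂ = f₁ · 13.2/12.23 = 44.6 × 1.07931 ≈ 48.1374 mm.
Short-edge AOV on the new format = 2·arctan(8.8 / (2 × 48.1374)) = 2·arctan(0.09141) ≈ 10.4452°.

10.445°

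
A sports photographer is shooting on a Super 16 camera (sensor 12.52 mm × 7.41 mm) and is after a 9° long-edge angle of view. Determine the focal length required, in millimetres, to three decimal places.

79.541 mm

From α = 2·arctan(w/2f) we get f = w / (2·tan(α/2)).
With w = 12.52 mm and α/2 = 4.5°, tan(α/2) ≈ 0.07870, so f ≈ 12.52 / 0.15740 ≈ 79.5408 mm.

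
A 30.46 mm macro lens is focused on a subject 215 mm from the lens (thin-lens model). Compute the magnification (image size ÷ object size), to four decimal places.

Thin lens: 1/f = 1/dₒ + 1/dᵢ → 1/dᵢ = 1/30.46 − 1/215 = 0.0281788 mm⁻¹, so dᵢ ≈ 35.4877 mm.
Magnification m = dᵢ/dₒ = 35.4877/215 ≈ 0.16506.

0.1651×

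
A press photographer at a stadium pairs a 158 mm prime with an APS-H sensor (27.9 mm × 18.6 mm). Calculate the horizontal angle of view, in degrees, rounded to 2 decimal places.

Angle of view α = 2·arctan(w/2f) with w = 27.9 mm and f = 158 mm.
w/2f = 0.08829; arctan(0.08829) ≈ 5.0456°, so α ≈ 10.0913°.

10.09°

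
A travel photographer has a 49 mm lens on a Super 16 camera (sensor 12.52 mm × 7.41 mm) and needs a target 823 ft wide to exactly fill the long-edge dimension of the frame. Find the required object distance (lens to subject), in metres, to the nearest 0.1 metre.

981.8 m

W: 823 ft × 304.8 mm/ft = 250850.39 mm.
Magnification m = w/W = dᵢ/dₒ; combined with 1/f = 1/dₒ + 1/dᵢ this gives dₒ = f·(1 + W/w).
dₒ = 49 mm × (1 + 250850/12.52) = 49 × 20036.9738 ≈ 981811.716 mm = 981.812 m.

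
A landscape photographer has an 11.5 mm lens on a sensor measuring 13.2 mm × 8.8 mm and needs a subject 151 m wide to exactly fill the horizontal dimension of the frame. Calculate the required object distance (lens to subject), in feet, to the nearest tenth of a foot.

W: 151 m = 151000 mm.
Magnification m = w/W = dᵢ/dₒ; combined with 1/f = 1/dₒ + 1/dᵢ this gives dₒ = f·(1 + W/w).
dₒ = 11.5 mm × (1 + 151000/13.2) = 11.5 × 11440.3939 ≈ 131564.530 mm = 131564.530/304.8 ft = 431.642 ft.

431.6 ft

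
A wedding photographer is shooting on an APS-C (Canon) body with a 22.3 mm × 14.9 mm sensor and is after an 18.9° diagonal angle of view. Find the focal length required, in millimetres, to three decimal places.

80.566 mm

Sensor diagonal = √(22.3² + 14.9²) = √719.3000 ≈ 26.8198 mm.
From α = 2·arctan(d/2f) we get f = d / (2·tan(α/2)).
With d = 26.8198 mm and α/2 = 9.45°, tan(α/2) ≈ 0.16645, so f ≈ 26.8198 / 0.33289 ≈ 80.5662 mm.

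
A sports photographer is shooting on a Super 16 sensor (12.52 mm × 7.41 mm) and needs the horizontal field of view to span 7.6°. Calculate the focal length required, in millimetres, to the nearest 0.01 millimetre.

From α = 2·arctan(w/2f) we get f = w / (2·tan(α/2)).
With w = 12.52 mm and α/2 = 3.8°, tan(α/2) ≈ 0.06642, so f ≈ 12.52 / 0.13284 ≈ 94.2488 mm.

94.25 mm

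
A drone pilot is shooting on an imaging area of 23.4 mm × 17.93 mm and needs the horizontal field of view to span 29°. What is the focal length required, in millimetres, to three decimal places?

From α = 2·arctan(w/2f) we get f = w / (2·tan(α/2)).
With w = 23.4 mm and α/2 = 14.5°, tan(α/2) ≈ 0.25862, so f ≈ 23.4 / 0.51724 ≈ 45.2405 mm.

45.241 mm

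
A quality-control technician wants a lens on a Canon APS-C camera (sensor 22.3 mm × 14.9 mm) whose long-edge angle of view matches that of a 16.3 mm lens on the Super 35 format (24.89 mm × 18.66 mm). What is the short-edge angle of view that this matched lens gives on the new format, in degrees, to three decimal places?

Equal long-edge AOV ⇒ f₂ = f₁ · 22.3/24.89 = 16.3 × 0.89594 ≈ 14.6039 mm.
Short-edge AOV on the new format = 2·arctan(14.9 / (2 × 14.6039)) = 2·arctan(0.51014) ≈ 54.0558°.

54.056°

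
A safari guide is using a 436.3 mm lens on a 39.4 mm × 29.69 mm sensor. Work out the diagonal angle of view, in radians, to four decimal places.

Sensor diagonal = √(39.4² + 29.69²) = √2433.8561 ≈ 49.3341 mm.
Angle of view α = 2·arctan(d/2f) with d = 49.3341 mm and f = 436.3 mm.
d/2f = 0.05654; arctan(0.05654) ≈ 0.0565 rad, so α ≈ 0.1130 rad.

0.1130 rad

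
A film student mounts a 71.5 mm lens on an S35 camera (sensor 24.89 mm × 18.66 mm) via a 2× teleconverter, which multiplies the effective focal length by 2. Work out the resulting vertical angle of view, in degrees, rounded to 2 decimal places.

Effective focal length f = 71.5 × 2 = 143 mm.
α = 2·arctan(18.66 / (2 × 143)) = 2·arctan(0.06524) ≈ 7.4659°.

7.47°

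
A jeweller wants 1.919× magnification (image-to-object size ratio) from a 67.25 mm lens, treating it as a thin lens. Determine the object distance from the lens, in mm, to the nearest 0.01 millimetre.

102.29 mm

With m = dᵢ/dₒ and 1/f = 1/dₒ + 1/dᵢ, substituting dᵢ = m·dₒ gives 1/f = (1 + 1/m)/dₒ, hence dₒ = f·(1 + 1/m).
dₒ = 67.25 × (1 + 1/1.919) = 67.25 × 1.52110 ≈ 102.294 mm.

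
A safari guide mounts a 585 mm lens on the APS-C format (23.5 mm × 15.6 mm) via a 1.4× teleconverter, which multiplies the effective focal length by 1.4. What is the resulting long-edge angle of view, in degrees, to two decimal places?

1.64°

Effective focal length f = 585 × 1.4 = 819 mm.
α = 2·arctan(23.5 / (2 × 819)) = 2·arctan(0.01435) ≈ 1.6439°.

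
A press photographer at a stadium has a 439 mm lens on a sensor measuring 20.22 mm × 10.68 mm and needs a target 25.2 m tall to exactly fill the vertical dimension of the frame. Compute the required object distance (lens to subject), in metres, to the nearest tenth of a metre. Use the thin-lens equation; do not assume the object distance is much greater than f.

W: 25.2 m = 25200 mm.
Magnification m = h/W = dᵢ/dₒ; combined with 1/f = 1/dₒ + 1/dᵢ this gives dₒ = f·(1 + W/h).
dₒ = 439 mm × (1 + 25200/10.68) = 439 × 2360.5506 ≈ 1036281.697 mm = 1036.28 m.

1036.3 m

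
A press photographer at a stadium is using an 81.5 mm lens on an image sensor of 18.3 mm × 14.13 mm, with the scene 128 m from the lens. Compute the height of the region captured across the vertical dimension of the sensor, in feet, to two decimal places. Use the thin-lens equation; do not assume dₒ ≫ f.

dₒ: 128 m = 128000 mm.
Similar triangles through the lens centre give W/dₒ = h/dᵢ; with 1/f = 1/dₒ + 1/dᵢ this gives W = h·(dₒ − f)/f.
W = 14.13 mm × (128000 − 81.5) / 81.5 = 14.13 × 1569.5521 ≈ 22177.772 mm = 22177.772/304.8 ft = 72.7617 ft.

72.76 ft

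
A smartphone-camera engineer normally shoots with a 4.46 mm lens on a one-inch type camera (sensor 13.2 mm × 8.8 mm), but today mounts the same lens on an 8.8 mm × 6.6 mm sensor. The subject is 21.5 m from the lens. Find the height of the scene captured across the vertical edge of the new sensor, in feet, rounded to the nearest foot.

104 ft

The focal length stays 4.46 mm; the relevant sensor dimension is now h = 6.6 mm. Object distance dₒ = 21.5 m = 21500 mm.
Thin-lens field height W = h·(dₒ − f)/f = 6.6 × (21500 − 4.46)/4.46 ≈ 31809.543 mm = 31809.543/304.8 ft = 104.362 ft.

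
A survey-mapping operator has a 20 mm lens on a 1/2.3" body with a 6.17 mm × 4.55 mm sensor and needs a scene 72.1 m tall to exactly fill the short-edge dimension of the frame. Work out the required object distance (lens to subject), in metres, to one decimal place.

W: 72.1 m = 72100 mm.
Magnification m = h/W = dᵢ/dₒ; combined with 1/f = 1/dₒ + 1/dᵢ this gives dₒ = f·(1 + W/h).
dₒ = 20 mm × (1 + 72100/4.55) = 20 × 15847.1538 ≈ 316943.077 mm = 316.943 m.

316.9 m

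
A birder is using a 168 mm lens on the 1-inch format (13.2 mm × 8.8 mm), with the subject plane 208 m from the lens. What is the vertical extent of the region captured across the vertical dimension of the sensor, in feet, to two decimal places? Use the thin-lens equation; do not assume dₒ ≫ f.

35.72 ft

dₒ: 208 m = 208000 mm.
Similar triangles through the lens centre give W/dₒ = h/dᵢ; with 1/f = 1/dₒ + 1/dᵢ this gives W = h·(dₒ − f)/f.
W = 8.8 mm × (208000 − 168) / 168 = 8.8 × 1237.0952 ≈ 10886.438 mm = 10886.438/304.8 ft = 35.7167 ft.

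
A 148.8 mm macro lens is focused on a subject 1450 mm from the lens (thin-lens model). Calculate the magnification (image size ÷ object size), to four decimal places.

0.1144×

Thin lens: 1/f = 1/dₒ + 1/dᵢ → 1/dᵢ = 1/148.8 − 1/1450 = 0.0060308 mm⁻¹, so dᵢ ≈ 165.8162 mm.
Magnification m = dᵢ/dₒ = 165.8162/1450 ≈ 0.11436.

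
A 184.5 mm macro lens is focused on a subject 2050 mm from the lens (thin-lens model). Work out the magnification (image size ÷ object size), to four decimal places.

Thin lens: 1/f = 1/dₒ + 1/dᵢ → 1/dᵢ = 1/184.5 − 1/2050 = 0.0049322 mm⁻¹, so dᵢ ≈ 202.7473 mm.
Magnification m = dᵢ/dₒ = 202.7473/2050 ≈ 0.09890.

0.0989×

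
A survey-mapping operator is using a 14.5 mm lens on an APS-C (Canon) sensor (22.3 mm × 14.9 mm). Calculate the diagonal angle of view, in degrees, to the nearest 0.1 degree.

85.5°

Sensor diagonal = √(22.3² + 14.9²) = √719.3000 ≈ 26.8198 mm.
Angle of view α = 2·arctan(d/2f) with d = 26.8198 mm and f = 14.5 mm.
d/2f = 0.92482; arctan(0.92482) ≈ 42.7633°, so α ≈ 85.5265°.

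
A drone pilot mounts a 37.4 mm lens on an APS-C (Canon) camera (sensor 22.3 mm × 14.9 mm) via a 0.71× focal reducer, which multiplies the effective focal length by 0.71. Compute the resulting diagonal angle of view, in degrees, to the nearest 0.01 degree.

Effective focal length f = 37.4 × 0.71 = 26.554 mm.
Sensor diagonal = √(22.3² + 14.9²) = √719.3000 ≈ 26.8198 mm.
α = 2·arctan(26.820 / (2 × 26.554)) = 2·arctan(0.50500) ≈ 53.5879°.

53.59°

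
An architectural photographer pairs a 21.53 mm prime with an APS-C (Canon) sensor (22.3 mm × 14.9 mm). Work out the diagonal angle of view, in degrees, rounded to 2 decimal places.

63.83°

Sensor diagonal = √(22.3² + 14.9²) = √719.3000 ≈ 26.8198 mm.
Angle of view α = 2·arctan(d/2f) with d = 26.8198 mm and f = 21.53 mm.
d/2f = 0.62285; arctan(0.62285) ≈ 31.9166°, so α ≈ 63.8331°.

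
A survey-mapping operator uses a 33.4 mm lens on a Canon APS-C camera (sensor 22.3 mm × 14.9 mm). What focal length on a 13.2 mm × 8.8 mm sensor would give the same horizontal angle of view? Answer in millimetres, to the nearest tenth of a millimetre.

19.8 mm

Equal angle of view means equal width/f ratio, so f₂ = f₁ · (width₂/width₁) = 33.4 × 13.2/22.3.
f₂ = 33.4 × 0.59193 ≈ 19.770 mm.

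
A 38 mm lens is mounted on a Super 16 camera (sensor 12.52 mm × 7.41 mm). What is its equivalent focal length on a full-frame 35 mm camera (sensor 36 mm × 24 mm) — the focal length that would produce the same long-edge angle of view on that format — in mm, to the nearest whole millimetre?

Equal angle of view means equal width/f ratio, so f₂ = f₁ · (width₂/width₁) = 38 × 36/12.52.
f₂ = 38 × 2.87540 ≈ 109.265 mm.

109 mm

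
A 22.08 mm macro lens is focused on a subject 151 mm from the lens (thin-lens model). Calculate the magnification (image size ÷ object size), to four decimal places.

0.1713×

Thin lens: 1/f = 1/dₒ + 1/dᵢ → 1/dᵢ = 1/22.08 − 1/151 = 0.0386673 mm⁻¹, so dᵢ ≈ 25.8616 mm.
Magnification m = dᵢ/dₒ = 25.8616/151 ≈ 0.17127.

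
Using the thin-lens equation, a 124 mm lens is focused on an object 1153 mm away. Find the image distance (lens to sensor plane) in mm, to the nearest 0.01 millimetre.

138.94 mm

1/dᵢ = 1/f − 1/dₒ = 1/124 − 1/1153 = 0.0071972 mm⁻¹.
dᵢ = 1/0.0071972 ≈ 138.9427 mm.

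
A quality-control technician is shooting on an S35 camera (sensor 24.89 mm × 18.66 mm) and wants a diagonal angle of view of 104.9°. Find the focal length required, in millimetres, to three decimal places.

11.957 mm

Sensor diagonal = √(24.89² + 18.66²) = √967.7077 ≈ 31.1080 mm.
From α = 2·arctan(d/2f) we get f = d / (2·tan(α/2)).
With d = 31.1080 mm and α/2 = 52.45°, tan(α/2) ≈ 1.30087, so f ≈ 31.1080 / 2.60175 ≈ 11.9566 mm.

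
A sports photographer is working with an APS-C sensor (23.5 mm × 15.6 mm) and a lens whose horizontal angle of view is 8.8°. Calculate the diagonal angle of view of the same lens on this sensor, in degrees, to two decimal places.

10.55°

From the horizontal AOV: f = 23.5 / (2·tan(4.4°)) = 23.5 / 0.15389 ≈ 152.7049 mm.
Sensor diagonal = √(23.5² + 15.6²) = √795.6100 ≈ 28.2066 mm.
Diagonal AOV = 2·arctan(28.2066 / (2 × 152.7049)) = 2·arctan(0.09236) ≈ 10.5533°.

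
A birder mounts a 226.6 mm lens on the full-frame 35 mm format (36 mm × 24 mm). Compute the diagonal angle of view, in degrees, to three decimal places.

10.907°

Sensor diagonal = √(36² + 24²) = √1872.0000 ≈ 43.2666 mm.
Angle of view α = 2·arctan(d/2f) with d = 43.2666 mm and f = 226.6 mm.
d/2f = 0.09547; arctan(0.09547) ≈ 5.4535°, so α ≈ 10.9069°.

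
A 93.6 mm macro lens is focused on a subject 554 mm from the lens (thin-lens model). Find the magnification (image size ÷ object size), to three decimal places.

0.203×

Thin lens: 1/f = 1/dₒ + 1/dᵢ → 1/dᵢ = 1/93.6 − 1/554 = 0.0088787 mm⁻¹, so dᵢ ≈ 112.6290 mm.
Magnification m = dᵢ/dₒ = 112.6290/554 ≈ 0.20330.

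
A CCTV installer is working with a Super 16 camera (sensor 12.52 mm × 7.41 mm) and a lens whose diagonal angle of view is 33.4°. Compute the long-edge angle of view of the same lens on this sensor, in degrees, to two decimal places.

28.95°

Sensor diagonal = √(12.52² + 7.41²) = √211.6585 ≈ 14.5485 mm.
From the diagonal AOV: f = 14.5485 / (2·tan(16.7°)) = 14.5485 / 0.60003 ≈ 24.2463 mm.
Long-edge AOV = 2·arctan(12.52 / (2 × 24.2463)) = 2·arctan(0.25818) ≈ 28.9534°.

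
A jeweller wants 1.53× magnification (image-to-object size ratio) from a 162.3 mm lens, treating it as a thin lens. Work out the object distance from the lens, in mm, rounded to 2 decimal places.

268.38 mm

With m = dᵢ/dₒ and 1/f = 1/dₒ + 1/dᵢ, substituting dᵢ = m·dₒ gives 1/f = (1 + 1/m)/dₒ, hence dₒ = f·(1 + 1/m).
dₒ = 162.3 × (1 + 1/1.53) = 162.3 × 1.65359 ≈ 268.378 mm.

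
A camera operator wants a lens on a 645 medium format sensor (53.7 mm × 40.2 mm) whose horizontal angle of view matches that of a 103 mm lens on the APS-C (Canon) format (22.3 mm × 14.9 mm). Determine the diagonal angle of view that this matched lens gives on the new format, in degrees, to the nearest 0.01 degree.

Equal horizontal AOV ⇒ f₂ = f₁ · 53.7/22.3 = 103 × 2.40807 ≈ 248.0314 mm.
Sensor diagonal = √(53.7² + 40.2²) = √4499.7300 ≈ 67.0800 mm.
Diagonal AOV on the new format = 2·arctan(67.0800 / (2 × 248.0314)) = 2·arctan(0.13522) ≈ 15.4022°.

15.40°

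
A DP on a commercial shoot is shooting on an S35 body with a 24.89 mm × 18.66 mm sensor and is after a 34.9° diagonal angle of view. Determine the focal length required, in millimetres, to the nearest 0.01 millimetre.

49.48 mm

Sensor diagonal = √(24.89² + 18.66²) = √967.7077 ≈ 31.1080 mm.
From α = 2·arctan(d/2f) we get f = d / (2·tan(α/2)).
With d = 31.1080 mm and α/2 = 17.45°, tan(α/2) ≈ 0.31434, so f ≈ 31.1080 / 0.62868 ≈ 49.4815 mm.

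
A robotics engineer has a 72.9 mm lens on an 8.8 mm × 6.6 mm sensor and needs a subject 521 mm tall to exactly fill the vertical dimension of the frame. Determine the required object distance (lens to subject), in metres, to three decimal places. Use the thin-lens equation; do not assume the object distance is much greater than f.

5.828 m

Magnification m = h/W = dᵢ/dₒ; combined with 1/f = 1/dₒ + 1/dᵢ this gives dₒ = f·(1 + W/h).
dₒ = 72.9 mm × (1 + 521/6.6) = 72.9 × 79.9394 ≈ 5827.582 mm = 5.82758 m.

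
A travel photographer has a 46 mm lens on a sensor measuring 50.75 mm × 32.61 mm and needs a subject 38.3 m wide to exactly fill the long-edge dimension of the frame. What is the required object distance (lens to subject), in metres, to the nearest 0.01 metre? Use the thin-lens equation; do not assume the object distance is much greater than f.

34.76 m

W: 38.3 m = 38300 mm.
Magnification m = w/W = dᵢ/dₒ; combined with 1/f = 1/dₒ + 1/dᵢ this gives dₒ = f·(1 + W/w).
dₒ = 46 mm × (1 + 38300/50.75) = 46 × 755.6798 ≈ 34761.271 mm = 34.7613 m.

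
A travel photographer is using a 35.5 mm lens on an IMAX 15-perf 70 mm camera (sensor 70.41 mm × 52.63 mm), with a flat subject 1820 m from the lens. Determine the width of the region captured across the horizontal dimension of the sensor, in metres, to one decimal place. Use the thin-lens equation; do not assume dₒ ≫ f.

dₒ: 1820 m = 1.82e+06 mm.
Similar triangles through the lens centre give W/dₒ = w/dᵢ; with 1/f = 1/dₒ + 1/dᵢ this gives W = w·(dₒ − f)/f.
W = 70.41 mm × (1.82e+06 − 35.5) / 35.5 = 70.41 × 51266.6056 ≈ 3609681.703 mm = 3609.68 m.

3609.7 m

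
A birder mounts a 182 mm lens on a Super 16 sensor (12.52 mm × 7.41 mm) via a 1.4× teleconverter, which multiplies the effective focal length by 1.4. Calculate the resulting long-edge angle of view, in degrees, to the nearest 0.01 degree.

2.81°

Effective focal length f = 182 × 1.4 = 254.8 mm.
α = 2·arctan(12.52 / (2 × 254.8)) = 2·arctan(0.02457) ≈ 2.8148°.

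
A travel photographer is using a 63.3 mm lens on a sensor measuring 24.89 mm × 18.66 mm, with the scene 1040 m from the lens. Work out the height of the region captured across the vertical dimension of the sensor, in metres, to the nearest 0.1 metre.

306.6 m

dₒ: 1040 m = 1.04e+06 mm.
Similar triangles through the lens centre give W/dₒ = h/dᵢ; with 1/f = 1/dₒ + 1/dᵢ this gives W = h·(dₒ − f)/f.
W = 18.66 mm × (1.04e+06 − 63.3) / 63.3 = 18.66 × 16428.6998 ≈ 306559.539 mm = 306.56 m.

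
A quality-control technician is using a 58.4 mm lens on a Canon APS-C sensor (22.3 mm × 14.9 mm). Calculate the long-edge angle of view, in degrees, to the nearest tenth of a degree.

21.6°

Angle of view α = 2·arctan(w/2f) with w = 22.3 mm and f = 58.4 mm.
w/2f = 0.19092; arctan(0.19092) ≈ 10.8091°, so α ≈ 21.6182°.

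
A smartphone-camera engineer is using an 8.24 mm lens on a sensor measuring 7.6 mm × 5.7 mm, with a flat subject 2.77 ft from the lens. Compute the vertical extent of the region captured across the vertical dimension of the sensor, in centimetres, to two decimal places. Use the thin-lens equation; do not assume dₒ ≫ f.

dₒ: 2.77 ft × 304.8 mm/ft = 844.30 mm.
Similar triangles through the lens centre give W/dₒ = h/dᵢ; with 1/f = 1/dₒ + 1/dᵢ this gives W = h·(dₒ − f)/f.
W = 5.7 mm × (844.296 − 8.24) / 8.24 = 5.7 × 101.4631 ≈ 578.340 mm = 57.834 cm.

57.83 cm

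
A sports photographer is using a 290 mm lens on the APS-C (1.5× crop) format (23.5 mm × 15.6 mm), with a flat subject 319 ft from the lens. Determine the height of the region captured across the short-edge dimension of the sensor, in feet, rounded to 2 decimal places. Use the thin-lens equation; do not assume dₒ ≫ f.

17.11 ft

dₒ: 319 ft × 304.8 mm/ft = 97231.20 mm.
Similar triangles through the lens centre give W/dₒ = h/dᵢ; with 1/f = 1/dₒ + 1/dᵢ this gives W = h·(dₒ − f)/f.
W = 15.6 mm × (97231.2 − 290) / 290 = 15.6 × 334.2800 ≈ 5214.768 mm = 5214.768/304.8 ft = 17.1088 ft.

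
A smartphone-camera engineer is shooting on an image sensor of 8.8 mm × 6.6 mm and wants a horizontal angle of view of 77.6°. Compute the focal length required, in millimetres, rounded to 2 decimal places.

5.47 mm

From α = 2·arctan(w/2f) we get f = w / (2·tan(α/2)).
With w = 8.8 mm and α/2 = 38.8°, tan(α/2) ≈ 0.80402, so f ≈ 8.8 / 1.60804 ≈ 5.4725 mm.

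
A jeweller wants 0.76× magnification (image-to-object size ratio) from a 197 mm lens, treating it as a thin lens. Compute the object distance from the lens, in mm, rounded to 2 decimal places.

With m = dᵢ/dₒ and 1/f = 1/dₒ + 1/dᵢ, substituting dᵢ = m·dₒ gives 1/f = (1 + 1/m)/dₒ, hence dₒ = f·(1 + 1/m).
dₒ = 197 × (1 + 1/0.76) = 197 × 2.31579 ≈ 456.211 mm.

456.21 mm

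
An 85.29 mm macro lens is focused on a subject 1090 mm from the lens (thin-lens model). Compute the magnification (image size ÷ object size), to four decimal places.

0.0849×

Thin lens: 1/f = 1/dₒ + 1/dᵢ → 1/dᵢ = 1/85.29 − 1/1090 = 0.0108073 mm⁻¹, so dᵢ ≈ 92.5303 mm.
Magnification m = dᵢ/dₒ = 92.5303/1090 ≈ 0.08489.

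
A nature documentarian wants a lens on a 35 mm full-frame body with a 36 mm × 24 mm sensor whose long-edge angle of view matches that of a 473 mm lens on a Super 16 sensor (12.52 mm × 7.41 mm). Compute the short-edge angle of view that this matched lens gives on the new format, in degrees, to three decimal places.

1.011°

Equal long-edge AOV ⇒ f₂ = f₁ · 36/12.52 = 473 × 2.87540 ≈ 1360.0639 mm.
Short-edge AOV on the new format = 2·arctan(24 / (2 × 1360.0639)) = 2·arctan(0.00882) ≈ 1.0110°.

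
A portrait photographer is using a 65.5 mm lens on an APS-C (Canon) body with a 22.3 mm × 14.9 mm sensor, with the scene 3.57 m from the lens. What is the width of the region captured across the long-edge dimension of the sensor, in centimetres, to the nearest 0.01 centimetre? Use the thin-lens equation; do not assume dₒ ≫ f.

119.31 cm

dₒ: 3.57 m = 3570 mm.
Similar triangles through the lens centre give W/dₒ = w/dᵢ; with 1/f = 1/dₒ + 1/dᵢ this gives W = w·(dₒ − f)/f.
W = 22.3 mm × (3570 − 65.5) / 65.5 = 22.3 × 53.5038 ≈ 1193.135 mm = 119.314 cm.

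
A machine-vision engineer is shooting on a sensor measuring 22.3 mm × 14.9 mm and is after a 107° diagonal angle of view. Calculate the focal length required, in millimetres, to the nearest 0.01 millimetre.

9.92 mm

Sensor diagonal = √(22.3² + 14.9²) = √719.3000 ≈ 26.8198 mm.
From α = 2·arctan(d/2f) we get f = d / (2·tan(α/2)).
With d = 26.8198 mm and α/2 = 53.5°, tan(α/2) ≈ 1.35142, so f ≈ 26.8198 / 2.70284 ≈ 9.9228 mm.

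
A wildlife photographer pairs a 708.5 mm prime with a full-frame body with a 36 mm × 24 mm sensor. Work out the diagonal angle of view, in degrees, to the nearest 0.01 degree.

3.50°

Sensor diagonal = √(36² + 24²) = √1872.0000 ≈ 43.2666 mm.
Angle of view α = 2·arctan(d/2f) with d = 43.2666 mm and f = 708.5 mm.
d/2f = 0.03053; arctan(0.03053) ≈ 1.7489°, so α ≈ 3.4978°.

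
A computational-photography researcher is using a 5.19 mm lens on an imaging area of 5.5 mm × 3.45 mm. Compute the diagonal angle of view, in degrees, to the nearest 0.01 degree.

Sensor diagonal = √(5.5² + 3.45²) = √42.1525 ≈ 6.4925 mm.
Angle of view α = 2·arctan(d/2f) with d = 6.4925 mm and f = 5.19 mm.
d/2f = 0.62548; arctan(0.62548) ≈ 32.0252°, so α ≈ 64.0504°.

64.05°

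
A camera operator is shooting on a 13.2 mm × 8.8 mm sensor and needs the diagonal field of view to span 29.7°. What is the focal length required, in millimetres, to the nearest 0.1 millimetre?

29.9 mm

Sensor diagonal = √(13.2² + 8.8²) = √251.6800 ≈ 15.8644 mm.
From α = 2·arctan(d/2f) we get f = d / (2·tan(α/2)).
With d = 15.8644 mm and α/2 = 14.85°, tan(α/2) ≈ 0.26515, so f ≈ 15.8644 / 0.53029 ≈ 29.9165 mm.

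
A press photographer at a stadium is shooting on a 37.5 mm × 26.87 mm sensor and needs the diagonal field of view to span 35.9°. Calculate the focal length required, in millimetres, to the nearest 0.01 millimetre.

71.20 mm

Sensor diagonal = √(37.5² + 26.87²) = √2128.2469 ≈ 46.1329 mm.
From α = 2·arctan(d/2f) we get f = d / (2·tan(α/2)).
With d = 46.1329 mm and α/2 = 17.95°, tan(α/2) ≈ 0.32396, so f ≈ 46.1329 / 0.64791 ≈ 71.2026 mm.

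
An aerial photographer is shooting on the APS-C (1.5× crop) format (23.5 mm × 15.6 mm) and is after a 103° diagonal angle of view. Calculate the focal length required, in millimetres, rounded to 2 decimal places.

Sensor diagonal = √(23.5² + 15.6²) = √795.6100 ≈ 28.2066 mm.
From α = 2·arctan(d/2f) we get f = d / (2·tan(α/2)).
With d = 28.2066 mm and α/2 = 51.5°, tan(α/2) ≈ 1.25717, so f ≈ 28.2066 / 2.51434 ≈ 11.2183 mm.

11.22 mm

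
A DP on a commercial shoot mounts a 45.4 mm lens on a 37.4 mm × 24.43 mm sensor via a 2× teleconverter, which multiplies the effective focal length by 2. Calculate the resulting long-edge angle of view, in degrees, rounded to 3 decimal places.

23.274°

Effective focal length f = 45.4 × 2 = 90.8 mm.
α = 2·arctan(37.4 / (2 × 90.8)) = 2·arctan(0.20595) ≈ 23.2744°.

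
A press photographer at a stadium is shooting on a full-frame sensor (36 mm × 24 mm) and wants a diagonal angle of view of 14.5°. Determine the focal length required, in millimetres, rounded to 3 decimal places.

170.052 mm

Sensor diagonal = √(36² + 24²) = √1872.0000 ≈ 43.2666 mm.
From α = 2·arctan(d/2f) we get f = d / (2·tan(α/2)).
With d = 43.2666 mm and α/2 = 7.25°, tan(α/2) ≈ 0.12722, so f ≈ 43.2666 / 0.25443 ≈ 170.0517 mm.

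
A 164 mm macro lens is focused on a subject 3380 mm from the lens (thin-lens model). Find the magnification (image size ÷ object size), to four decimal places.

0.0510×

Thin lens: 1/f = 1/dₒ + 1/dᵢ → 1/dᵢ = 1/164 − 1/3380 = 0.0058017 mm⁻¹, so dᵢ ≈ 172.3632 mm.
Magnification m = dᵢ/dₒ = 172.3632/3380 ≈ 0.05100.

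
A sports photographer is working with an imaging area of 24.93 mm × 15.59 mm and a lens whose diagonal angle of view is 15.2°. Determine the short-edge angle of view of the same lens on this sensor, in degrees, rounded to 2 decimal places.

8.09°

Sensor diagonal = √(24.93² + 15.59²) = √864.5530 ≈ 29.4033 mm.
From the diagonal AOV: f = 29.4033 / (2·tan(7.6°)) = 29.4033 / 0.26686 ≈ 110.1837 mm.
Short-edge AOV = 2·arctan(15.59 / (2 × 110.1837)) = 2·arctan(0.07075) ≈ 8.0934°.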